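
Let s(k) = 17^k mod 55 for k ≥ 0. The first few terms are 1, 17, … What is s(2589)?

2

We have s(0) = 1, s(1) = 17, s(2) = 14, s(3) = 18, s(4) = 31, s(5) = 32, s(6) = 49, s(7) = 8, s(8) = 26, s(9) = 2, s(10) = 34, s(11) = 28, s(12) = 36, s(13) = 7, s(14) = 9, s(15) = 43, s(16) = 16, s(17) = 52, s(18) = 4, s(19) = 13, s(20) = 1.
Since s(20) = s(0) = 1, the sequence is periodic with period 20.
So s(2589) = s(0 + ((2589-0) mod 20)) = s(9) = 2.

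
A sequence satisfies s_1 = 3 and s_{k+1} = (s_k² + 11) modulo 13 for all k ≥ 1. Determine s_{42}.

8

s_1 = 3,  s_2 = 7,  s_3 = 8,  s_4 = 10,  s_5 = 7.
Since s_5 = s_2 = 7, the sequence is eventually periodic: after a pre-period of length 1 it cycles with period 3.
For k ≥ 2, s_k depends only on (k - 2) mod 3. (42 - 2) mod 3 = 1, so s_{42} = s_3 = 8.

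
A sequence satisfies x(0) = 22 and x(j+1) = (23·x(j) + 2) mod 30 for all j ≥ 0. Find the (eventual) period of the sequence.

4

Computing terms: x(0) = 22; x(1) = 28; x(2) = 16; x(3) = 10; x(4) = 22.
Since x(4) = x(0) = 22, the sequence is periodic with period 4.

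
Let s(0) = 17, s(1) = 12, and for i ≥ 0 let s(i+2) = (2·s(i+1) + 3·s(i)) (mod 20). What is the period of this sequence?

4

s(0) = 17, s(1) = 12, s(2) = 15, s(3) = 6, s(4) = 17, s(5) = 12.
The sequence repeats with period 4.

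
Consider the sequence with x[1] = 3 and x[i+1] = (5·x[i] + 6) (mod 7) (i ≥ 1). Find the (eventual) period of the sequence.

x[1] = 3,  x[2] = 0,  x[3] = 6,  x[4] = 1,  x[5] = 4,  x[6] = 5,  x[7] = 3.
The sequence repeats with period 6.

6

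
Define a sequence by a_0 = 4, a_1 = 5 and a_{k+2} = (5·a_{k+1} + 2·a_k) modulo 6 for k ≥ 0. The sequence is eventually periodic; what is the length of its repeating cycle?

Listing terms: a_0 = 4, a_1 = 5, a_2 = 3, a_3 = 1, a_4 = 5, a_5 = 3.
Since (a_4, a_5) = (a_1, a_2) = (5, 3) (two consecutive terms determine the rest), the sequence is eventually periodic: after a pre-period of length 1 it cycles with period 3.

3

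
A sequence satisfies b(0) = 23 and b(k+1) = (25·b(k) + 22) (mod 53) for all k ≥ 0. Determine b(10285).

We have b(0) = 23, b(1) = 14, b(2) = 1, b(3) = 47, b(4) = 31, b(5) = 2, b(6) = 19, b(7) = 20, b(8) = 45, b(9) = 34, b(10) = 24, b(11) = 39, b(12) = 43, b(13) = 37, b(14) = 46, b(15) = 6, b(16) = 13, b(17) = 29, b(18) = 5, b(19) = 41, b(20) = 40, b(21) = 15, b(22) = 26, b(23) = 36, b(24) = 21, b(25) = 17, b(26) = 23.
The sequence repeats with period 26.
(10285 - 0) mod 26 = 15, so b(10285) = b(15) = 6.

6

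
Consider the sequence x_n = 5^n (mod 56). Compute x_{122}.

Computing terms: x_0 = 1,  x_1 = 5,  x_2 = 25,  x_3 = 13,  x_4 = 9,  x_5 = 45,  x_6 = 1.
The sequence repeats with period 6.
So x_{122} = x_{0 + ((122-0) mod 6)} = x_2 = 25.

25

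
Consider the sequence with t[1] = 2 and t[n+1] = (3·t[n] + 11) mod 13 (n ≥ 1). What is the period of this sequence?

t[1] = 2; t[2] = 4; t[3] = 10; t[4] = 2.
Since t[4] = t[1] = 2, the sequence is periodic with period 3.

3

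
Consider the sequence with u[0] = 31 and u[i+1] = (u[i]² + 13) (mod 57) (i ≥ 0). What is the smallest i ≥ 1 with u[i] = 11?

Computing terms: u[0] = 31; u[1] = 5; u[2] = 38; u[3] = 32; u[4] = 11; u[5] = 20; u[6] = 14; u[7] = 38.
Since u[7] = u[2] = 38, the sequence is eventually periodic: after a pre-period of length 2 it cycles with period 5.
The value 11 first appears (with i ≥ 1) at u[4].

4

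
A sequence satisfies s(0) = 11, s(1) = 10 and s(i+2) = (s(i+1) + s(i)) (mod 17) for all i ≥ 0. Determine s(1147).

13

Listing terms: s(0) = 11; s(1) = 10; s(2) = 4; s(3) = 14; s(4) = 1; s(5) = 15; s(6) = 16; s(7) = 14; s(8) = 13; s(9) = 10; s(10) = 6; s(11) = 16; s(12) = 5; s(13) = 4; s(14) = 9; s(15) = 13; s(16) = 5; s(17) = 1; s(18) = 6; s(19) = 7; s(20) = 13; s(21) = 3; s(22) = 16; s(23) = 2; s(24) = 1; s(25) = 3; s(26) = 4; s(27) = 7; s(28) = 11; s(29) = 1; s(30) = 12; s(31) = 13; s(32) = 8; s(33) = 4; s(34) = 12; s(35) = 16; s(36) = 11; s(37) = 10.
The sequence repeats with period 36.
(1147 - 0) mod 36 = 31, so s(1147) = s(31) = 13.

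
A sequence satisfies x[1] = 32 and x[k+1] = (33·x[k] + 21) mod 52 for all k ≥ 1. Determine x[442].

We have x[1] = 32,  x[2] = 37,  x[3] = 46,  x[4] = 31,  x[5] = 4,  x[6] = 49,  x[7] = 26,  x[8] = 47,  x[9] = 12,  x[10] = 1,  x[11] = 2,  x[12] = 35,  x[13] = 32.
The sequence repeats with period 12.
So x[442] = x[1 + ((442-1) mod 12)] = x[10] = 1.

1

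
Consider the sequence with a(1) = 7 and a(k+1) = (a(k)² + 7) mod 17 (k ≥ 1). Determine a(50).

We have a(1) = 7, a(2) = 5, a(3) = 15, a(4) = 11, a(5) = 9, a(6) = 3, a(7) = 16, a(8) = 8, a(9) = 3.
Since a(9) = a(6) = 3, the sequence is eventually periodic: after a pre-period of length 5 it cycles with period 3.
For k ≥ 6, a(k) depends only on (k - 6) mod 3. (50 - 6) mod 3 = 2, so a(50) = a(8) = 8.

8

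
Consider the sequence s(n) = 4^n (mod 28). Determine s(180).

Computing terms: s(0) = 1; s(1) = 4; s(2) = 16; s(3) = 8; s(4) = 4.
Since s(4) = s(1) = 4, the sequence is eventually periodic: after a pre-period of length 1 it cycles with period 3.
For n ≥ 1, s(n) depends only on (n - 1) mod 3. (180 - 1) mod 3 = 2, so s(180) = s(3) = 8.

8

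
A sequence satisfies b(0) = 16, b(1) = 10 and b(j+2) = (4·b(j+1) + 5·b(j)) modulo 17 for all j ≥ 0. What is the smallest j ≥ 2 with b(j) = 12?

Listing terms: b(0) = 16,  b(1) = 10,  b(2) = 1,  b(3) = 3,  b(4) = 0,  b(5) = 15,  b(6) = 9,  b(7) = 9,  b(8) = 13,  b(9) = 12,  b(10) = 11,  b(11) = 2,  b(12) = 12,  b(13) = 7,  b(14) = 3,  b(15) = 13,  b(16) = 16,  b(17) = 10.
Since (b(16), b(17)) = (b(0), b(1)) = (16, 10) (two consecutive terms determine the rest), the sequence is periodic with period 16.
The value 12 first appears (with j ≥ 2) at b(9).

9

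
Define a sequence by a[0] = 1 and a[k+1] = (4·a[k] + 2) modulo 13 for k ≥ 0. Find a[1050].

1

Computing terms: a[0] = 1; a[1] = 6; a[2] = 0; a[3] = 2; a[4] = 10; a[5] = 3; a[6] = 1.
The sequence repeats with period 6.
(1050 - 0) mod 6 = 0, so a[1050] = a[0] = 1.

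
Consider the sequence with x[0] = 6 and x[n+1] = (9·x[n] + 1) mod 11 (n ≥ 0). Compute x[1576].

Computing terms: x[0] = 6,  x[1] = 0,  x[2] = 1,  x[3] = 10,  x[4] = 3,  x[5] = 6.
The sequence repeats with period 5.
(1576 - 0) mod 5 = 1, so x[1576] = x[1] = 0.

0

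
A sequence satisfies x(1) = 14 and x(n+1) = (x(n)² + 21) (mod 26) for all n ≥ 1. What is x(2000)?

Computing terms: x(1) = 14, x(2) = 9, x(3) = 24, x(4) = 25, x(5) = 22, x(6) = 11, x(7) = 12, x(8) = 9.
Since x(8) = x(2) = 9, the sequence is eventually periodic: after a pre-period of length 1 it cycles with period 6.
For n ≥ 2, x(n) depends only on (n - 2) mod 6. (2000 - 2) mod 6 = 0, so x(2000) = x(2) = 9.

9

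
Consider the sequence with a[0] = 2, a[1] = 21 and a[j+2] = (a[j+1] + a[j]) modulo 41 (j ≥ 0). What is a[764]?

26

Listing terms: a[0] = 2; a[1] = 21; a[2] = 23; a[3] = 3; a[4] = 26; a[5] = 29; a[6] = 14; a[7] = 2; a[8] = 16; a[9] = 18; a[10] = 34; a[11] = 11; a[12] = 4; a[13] = 15; a[14] = 19; a[15] = 34; a[16] = 12; a[17] = 5; a[18] = 17; a[19] = 22; a[20] = 39; a[21] = 20; a[22] = 18; a[23] = 38; a[24] = 15; a[25] = 12; a[26] = 27; a[27] = 39; a[28] = 25; a[29] = 23; a[30] = 7; a[31] = 30; a[32] = 37; a[33] = 26; a[34] = 22; a[35] = 7; a[36] = 29; a[37] = 36; a[38] = 24; a[39] = 19; a[40] = 2; a[41] = 21.
Since (a[40], a[41]) = (a[0], a[1]) = (2, 21) (two consecutive terms determine the rest), the sequence is periodic with period 40.
So a[764] = a[0 + ((764-0) mod 40)] = a[4] = 26.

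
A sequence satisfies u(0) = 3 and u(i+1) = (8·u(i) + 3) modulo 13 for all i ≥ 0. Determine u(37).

u(0) = 3; u(1) = 1; u(2) = 11; u(3) = 0; u(4) = 3.
Since u(4) = u(0) = 3, the sequence is periodic with period 4.
(37 - 0) mod 4 = 1, so u(37) = u(1) = 1.

1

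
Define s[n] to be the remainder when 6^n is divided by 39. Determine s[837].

We have s[1] = 6; s[2] = 36; s[3] = 21; s[4] = 9; s[5] = 15; s[6] = 12; s[7] = 33; s[8] = 3; s[9] = 18; s[10] = 30; s[11] = 24; s[12] = 27; s[13] = 6.
The sequence repeats with period 12.
So s[837] = s[1 + ((837-1) mod 12)] = s[9] = 18.

18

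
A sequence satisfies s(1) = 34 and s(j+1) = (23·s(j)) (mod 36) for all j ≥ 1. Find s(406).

Computing terms: s(1) = 34, s(2) = 26, s(3) = 22, s(4) = 2, s(5) = 10, s(6) = 14, s(7) = 34.
Since s(7) = s(1) = 34, the sequence is periodic with period 6.
So s(406) = s(1 + ((406-1) mod 6)) = s(4) = 2.

2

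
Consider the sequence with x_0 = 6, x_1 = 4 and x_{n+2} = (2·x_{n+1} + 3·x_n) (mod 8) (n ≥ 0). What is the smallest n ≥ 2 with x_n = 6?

Listing terms: x_0 = 6, x_1 = 4, x_2 = 2, x_3 = 0, x_4 = 6, x_5 = 4.
The sequence repeats with period 4.
The value 6 next appears (with n ≥ 2) at x_4.

4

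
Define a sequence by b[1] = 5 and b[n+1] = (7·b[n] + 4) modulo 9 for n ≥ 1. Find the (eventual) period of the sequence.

We have b[1] = 5,  b[2] = 3,  b[3] = 7,  b[4] = 8,  b[5] = 6,  b[6] = 1,  b[7] = 2,  b[8] = 0,  b[9] = 4,  b[10] = 5.
The sequence repeats with period 9.

9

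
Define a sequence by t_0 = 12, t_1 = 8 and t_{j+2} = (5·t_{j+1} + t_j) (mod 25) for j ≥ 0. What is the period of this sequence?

10

t_0 = 12, t_1 = 8, t_2 = 2, t_3 = 18, t_4 = 17, t_5 = 3, t_6 = 7, t_7 = 13, t_8 = 22, t_9 = 23, t_{10} = 12, t_{11} = 8.
The sequence repeats with period 10.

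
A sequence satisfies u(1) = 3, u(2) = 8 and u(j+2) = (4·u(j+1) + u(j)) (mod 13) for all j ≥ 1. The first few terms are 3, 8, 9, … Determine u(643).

u(1) = 3,  u(2) = 8,  u(3) = 9,  u(4) = 5,  u(5) = 3,  u(6) = 4,  u(7) = 6,  u(8) = 2,  u(9) = 1,  u(10) = 6,  u(11) = 12,  u(12) = 2,  u(13) = 7,  u(14) = 4,  u(15) = 10,  u(16) = 5,  u(17) = 4,  u(18) = 8,  u(19) = 10,  u(20) = 9,  u(21) = 7,  u(22) = 11,  u(23) = 12,  u(24) = 7,  u(25) = 1,  u(26) = 11,  u(27) = 6,  u(28) = 9,  u(29) = 3,  u(30) = 8.
Since (u(29), u(30)) = (u(1), u(2)) = (3, 8) (two consecutive terms determine the rest), the sequence is periodic with period 28.
So u(643) = u(1 + ((643-1) mod 28)) = u(27) = 6.

6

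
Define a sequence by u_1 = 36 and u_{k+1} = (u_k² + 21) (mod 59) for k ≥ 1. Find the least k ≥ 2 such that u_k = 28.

3

Computing terms: u_1 = 36, u_2 = 19, u_3 = 28, u_4 = 38, u_5 = 49, u_6 = 3, u_7 = 30, u_8 = 36.
Since u_8 = u_1 = 36, the sequence is periodic with period 7.
The value 28 first appears (with k ≥ 2) at u_3.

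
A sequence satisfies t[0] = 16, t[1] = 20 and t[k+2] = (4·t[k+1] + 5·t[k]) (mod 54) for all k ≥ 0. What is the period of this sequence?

6

Computing terms: t[0] = 16,  t[1] = 20,  t[2] = 52,  t[3] = 38,  t[4] = 34,  t[5] = 2,  t[6] = 16,  t[7] = 20.
The sequence repeats with period 6.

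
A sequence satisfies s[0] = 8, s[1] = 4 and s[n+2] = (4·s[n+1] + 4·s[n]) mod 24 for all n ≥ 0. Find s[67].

16

s[0] = 8; s[1] = 4; s[2] = 0; s[3] = 16; s[4] = 16; s[5] = 8; s[6] = 0; s[7] = 8; s[8] = 8; s[9] = 16; s[10] = 0; s[11] = 16.
Since (s[10], s[11]) = (s[2], s[3]) = (0, 16) (two consecutive terms determine the rest), the sequence is eventually periodic: after a pre-period of length 2 it cycles with period 8.
For n ≥ 2, s[n] depends only on (n - 2) mod 8. (67 - 2) mod 8 = 1, so s[67] = s[3] = 16.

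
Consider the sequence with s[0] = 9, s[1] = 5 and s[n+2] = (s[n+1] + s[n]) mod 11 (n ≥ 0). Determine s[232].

3

Listing terms: s[0] = 9; s[1] = 5; s[2] = 3; s[3] = 8; s[4] = 0; s[5] = 8; s[6] = 8; s[7] = 5; s[8] = 2; s[9] = 7; s[10] = 9; s[11] = 5.
The sequence repeats with period 10.
So s[232] = s[0 + ((232-0) mod 10)] = s[2] = 3.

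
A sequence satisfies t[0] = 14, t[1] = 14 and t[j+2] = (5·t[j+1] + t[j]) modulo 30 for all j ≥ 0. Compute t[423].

We have t[0] = 14; t[1] = 14; t[2] = 24; t[3] = 14; t[4] = 4; t[5] = 4; t[6] = 24; t[7] = 4; t[8] = 14; t[9] = 14.
Since (t[8], t[9]) = (t[0], t[1]) = (14, 14) (two consecutive terms determine the rest), the sequence is periodic with period 8.
(423 - 0) mod 8 = 7, so t[423] = t[7] = 4.

4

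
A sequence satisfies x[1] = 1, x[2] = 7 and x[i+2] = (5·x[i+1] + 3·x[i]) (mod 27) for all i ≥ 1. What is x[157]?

5

Listing terms: x[1] = 1,  x[2] = 7,  x[3] = 11,  x[4] = 22,  x[5] = 8,  x[6] = 25,  x[7] = 14,  x[8] = 10,  x[9] = 11,  x[10] = 4,  x[11] = 26,  x[12] = 7,  x[13] = 5,  x[14] = 19,  x[15] = 2,  x[16] = 13,  x[17] = 17,  x[18] = 16,  x[19] = 23,  x[20] = 1,  x[21] = 20,  x[22] = 22,  x[23] = 8.
Since (x[22], x[23]) = (x[4], x[5]) = (22, 8) (two consecutive terms determine the rest), the sequence is eventually periodic: after a pre-period of length 3 it cycles with period 18.
For i ≥ 4, x[i] depends only on (i - 4) mod 18. (157 - 4) mod 18 = 9, so x[157] = x[13] = 5.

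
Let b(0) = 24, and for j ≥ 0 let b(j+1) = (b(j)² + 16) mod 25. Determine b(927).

Computing terms: b(0) = 24,  b(1) = 17,  b(2) = 5,  b(3) = 16,  b(4) = 22,  b(5) = 0,  b(6) = 16.
Since b(6) = b(3) = 16, the sequence is eventually periodic: after a pre-period of length 3 it cycles with period 3.
For j ≥ 3, b(j) depends only on (j - 3) mod 3. (927 - 3) mod 3 = 0, so b(927) = b(3) = 16.

16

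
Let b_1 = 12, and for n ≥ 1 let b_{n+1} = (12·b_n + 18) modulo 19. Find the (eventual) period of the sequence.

6

We have b_1 = 12; b_2 = 10; b_3 = 5; b_4 = 2; b_5 = 4; b_6 = 9; b_7 = 12.
Since b_7 = b_1 = 12, the sequence is periodic with period 6.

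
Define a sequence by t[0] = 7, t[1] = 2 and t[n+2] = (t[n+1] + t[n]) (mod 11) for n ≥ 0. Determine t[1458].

Listing terms: t[0] = 7,  t[1] = 2,  t[2] = 9,  t[3] = 0,  t[4] = 9,  t[5] = 9,  t[6] = 7,  t[7] = 5,  t[8] = 1,  t[9] = 6,  t[10] = 7,  t[11] = 2.
The sequence repeats with period 10.
(1458 - 0) mod 10 = 8, so t[1458] = t[8] = 1.

1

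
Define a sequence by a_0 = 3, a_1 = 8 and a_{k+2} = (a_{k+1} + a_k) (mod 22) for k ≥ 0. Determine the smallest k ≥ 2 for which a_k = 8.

4

Computing terms: a_0 = 3, a_1 = 8, a_2 = 11, a_3 = 19, a_4 = 8, a_5 = 5, a_6 = 13, a_7 = 18, a_8 = 9, a_9 = 5, a_{10} = 14, a_{11} = 19, a_{12} = 11, a_{13} = 8, a_{14} = 19, a_{15} = 5, a_{16} = 2, a_{17} = 7, a_{18} = 9, a_{19} = 16, a_{20} = 3, a_{21} = 19, a_{22} = 0, a_{23} = 19, a_{24} = 19, a_{25} = 16, a_{26} = 13, a_{27} = 7, a_{28} = 20, a_{29} = 5, a_{30} = 3, a_{31} = 8.
Since (a_{30}, a_{31}) = (a_0, a_1) = (3, 8) (two consecutive terms determine the rest), the sequence is periodic with period 30.
The value 8 first appears (with k ≥ 2) at a_4.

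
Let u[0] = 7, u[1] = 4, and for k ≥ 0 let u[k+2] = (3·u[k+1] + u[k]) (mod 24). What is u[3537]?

We have u[0] = 7; u[1] = 4; u[2] = 19; u[3] = 13; u[4] = 10; u[5] = 19; u[6] = 19; u[7] = 4; u[8] = 7; u[9] = 1; u[10] = 10; u[11] = 7; u[12] = 7; u[13] = 4.
The sequence repeats with period 12.
So u[3537] = u[0 + ((3537-0) mod 12)] = u[9] = 1.

1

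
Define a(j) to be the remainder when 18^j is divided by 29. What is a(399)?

Listing terms: a(1) = 18, a(2) = 5, a(3) = 3, a(4) = 25, a(5) = 15, a(6) = 9, a(7) = 17, a(8) = 16, a(9) = 27, a(10) = 22, a(11) = 19, a(12) = 23, a(13) = 8, a(14) = 28, a(15) = 11, a(16) = 24, a(17) = 26, a(18) = 4, a(19) = 14, a(20) = 20, a(21) = 12, a(22) = 13, a(23) = 2, a(24) = 7, a(25) = 10, a(26) = 6, a(27) = 21, a(28) = 1, a(29) = 18.
Since a(29) = a(1) = 18, the sequence is periodic with period 28.
So a(399) = a(1 + ((399-1) mod 28)) = a(7) = 17.

17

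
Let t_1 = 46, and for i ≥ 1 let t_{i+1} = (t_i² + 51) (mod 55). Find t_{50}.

52

Computing terms: t_1 = 46, t_2 = 22, t_3 = 40, t_4 = 1, t_5 = 52, t_6 = 5, t_7 = 21, t_8 = 52.
Since t_8 = t_5 = 52, the sequence is eventually periodic: after a pre-period of length 4 it cycles with period 3.
For i ≥ 5, t_i depends only on (i - 5) mod 3. (50 - 5) mod 3 = 0, so t_{50} = t_5 = 52.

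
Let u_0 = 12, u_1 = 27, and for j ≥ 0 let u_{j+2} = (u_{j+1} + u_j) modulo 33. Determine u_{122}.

Computing terms: u_0 = 12, u_1 = 27, u_2 = 6, u_3 = 0, u_4 = 6, u_5 = 6, u_6 = 12, u_7 = 18, u_8 = 30, u_9 = 15, u_{10} = 12, u_{11} = 27.
The sequence repeats with period 10.
So u_{122} = u_{0 + ((122-0) mod 10)} = u_2 = 6.

6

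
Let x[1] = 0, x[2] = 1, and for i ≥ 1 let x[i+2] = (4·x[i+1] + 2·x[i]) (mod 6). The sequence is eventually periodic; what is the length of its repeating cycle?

6

We have x[1] = 0; x[2] = 1; x[3] = 4; x[4] = 0; x[5] = 2; x[6] = 2; x[7] = 0; x[8] = 4; x[9] = 4; x[10] = 0.
Since (x[9], x[10]) = (x[3], x[4]) = (4, 0) (two consecutive terms determine the rest), the sequence is eventually periodic: after a pre-period of length 2 it cycles with period 6.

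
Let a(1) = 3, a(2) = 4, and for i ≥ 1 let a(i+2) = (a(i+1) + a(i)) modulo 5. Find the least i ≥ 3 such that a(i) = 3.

We have a(1) = 3, a(2) = 4, a(3) = 2, a(4) = 1, a(5) = 3, a(6) = 4.
The sequence repeats with period 4.
The value 3 next appears (with i ≥ 3) at a(5).

5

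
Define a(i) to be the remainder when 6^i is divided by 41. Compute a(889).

19

a(0) = 1,  a(1) = 6,  a(2) = 36,  a(3) = 11,  a(4) = 25,  a(5) = 27,  a(6) = 39,  a(7) = 29,  a(8) = 10,  a(9) = 19,  a(10) = 32,  a(11) = 28,  a(12) = 4,  a(13) = 24,  a(14) = 21,  a(15) = 3,  a(16) = 18,  a(17) = 26,  a(18) = 33,  a(19) = 34,  a(20) = 40,  a(21) = 35,  a(22) = 5,  a(23) = 30,  a(24) = 16,  a(25) = 14,  a(26) = 2,  a(27) = 12,  a(28) = 31,  a(29) = 22,  a(30) = 9,  a(31) = 13,  a(32) = 37,  a(33) = 17,  a(34) = 20,  a(35) = 38,  a(36) = 23,  a(37) = 15,  a(38) = 8,  a(39) = 7,  a(40) = 1.
Since a(40) = a(0) = 1, the sequence is periodic with period 40.
So a(889) = a(0 + ((889-0) mod 40)) = a(9) = 19.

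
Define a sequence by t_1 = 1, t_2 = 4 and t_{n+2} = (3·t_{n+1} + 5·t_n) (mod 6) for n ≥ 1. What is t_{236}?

t_1 = 1, t_2 = 4, t_3 = 5, t_4 = 5, t_5 = 4, t_6 = 1, t_7 = 5, t_8 = 2, t_9 = 1, t_{10} = 1, t_{11} = 2, t_{12} = 5, t_{13} = 1, t_{14} = 4.
The sequence repeats with period 12.
So t_{236} = t_{1 + ((236-1) mod 12)} = t_8 = 2.

2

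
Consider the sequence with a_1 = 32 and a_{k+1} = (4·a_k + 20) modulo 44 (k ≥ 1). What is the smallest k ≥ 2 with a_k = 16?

2

a_1 = 32, a_2 = 16, a_3 = 40, a_4 = 4, a_5 = 36, a_6 = 32.
Since a_6 = a_1 = 32, the sequence is periodic with period 5.
The value 16 first appears (with k ≥ 2) at a_2.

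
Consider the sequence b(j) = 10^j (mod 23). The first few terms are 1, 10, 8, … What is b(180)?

Computing terms: b(0) = 1, b(1) = 10, b(2) = 8, b(3) = 11, b(4) = 18, b(5) = 19, b(6) = 6, b(7) = 14, b(8) = 2, b(9) = 20, b(10) = 16, b(11) = 22, b(12) = 13, b(13) = 15, b(14) = 12, b(15) = 5, b(16) = 4, b(17) = 17, b(18) = 9, b(19) = 21, b(20) = 3, b(21) = 7, b(22) = 1.
Since b(22) = b(0) = 1, the sequence is periodic with period 22.
(180 - 0) mod 22 = 4, so b(180) = b(4) = 18.

18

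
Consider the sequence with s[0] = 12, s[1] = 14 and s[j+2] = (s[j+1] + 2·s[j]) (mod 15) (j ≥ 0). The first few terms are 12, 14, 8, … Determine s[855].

Listing terms: s[0] = 12; s[1] = 14; s[2] = 8; s[3] = 6; s[4] = 7; s[5] = 4; s[6] = 3; s[7] = 11; s[8] = 2; s[9] = 9; s[10] = 13; s[11] = 1; s[12] = 12; s[13] = 14.
The sequence repeats with period 12.
(855 - 0) mod 12 = 3, so s[855] = s[3] = 6.

6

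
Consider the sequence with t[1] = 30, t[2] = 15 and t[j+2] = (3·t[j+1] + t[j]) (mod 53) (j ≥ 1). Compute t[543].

t[1] = 30, t[2] = 15, t[3] = 22, t[4] = 28, t[5] = 0, t[6] = 28, t[7] = 31, t[8] = 15, t[9] = 23, t[10] = 31, t[11] = 10, t[12] = 8, t[13] = 34, t[14] = 4, t[15] = 46, t[16] = 36, t[17] = 48, t[18] = 21, t[19] = 5, t[20] = 36, t[21] = 7, t[22] = 4, t[23] = 19, t[24] = 8, t[25] = 43, t[26] = 31, t[27] = 30, t[28] = 15.
Since (t[27], t[28]) = (t[1], t[2]) = (30, 15) (two consecutive terms determine the rest), the sequence is periodic with period 26.
(543 - 1) mod 26 = 22, so t[543] = t[23] = 19.

19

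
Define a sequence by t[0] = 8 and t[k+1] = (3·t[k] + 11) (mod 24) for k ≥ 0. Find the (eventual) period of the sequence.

Computing terms: t[0] = 8; t[1] = 11; t[2] = 20; t[3] = 23; t[4] = 8.
The sequence repeats with period 4.

4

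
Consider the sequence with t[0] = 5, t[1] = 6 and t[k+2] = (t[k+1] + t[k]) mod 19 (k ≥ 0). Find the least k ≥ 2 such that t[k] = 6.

10

Listing terms: t[0] = 5; t[1] = 6; t[2] = 11; t[3] = 17; t[4] = 9; t[5] = 7; t[6] = 16; t[7] = 4; t[8] = 1; t[9] = 5; t[10] = 6.
Since (t[9], t[10]) = (t[0], t[1]) = (5, 6) (two consecutive terms determine the rest), the sequence is periodic with period 9.
The value 6 next appears (with k ≥ 2) at t[10].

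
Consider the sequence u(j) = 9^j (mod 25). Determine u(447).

We have u(0) = 1; u(1) = 9; u(2) = 6; u(3) = 4; u(4) = 11; u(5) = 24; u(6) = 16; u(7) = 19; u(8) = 21; u(9) = 14; u(10) = 1.
Since u(10) = u(0) = 1, the sequence is periodic with period 10.
So u(447) = u(0 + ((447-0) mod 10)) = u(7) = 19.

19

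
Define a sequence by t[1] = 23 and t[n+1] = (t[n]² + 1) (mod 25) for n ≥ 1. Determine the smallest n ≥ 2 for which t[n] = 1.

3

We have t[1] = 23, t[2] = 5, t[3] = 1, t[4] = 2, t[5] = 5.
Since t[5] = t[2] = 5, the sequence is eventually periodic: after a pre-period of length 1 it cycles with period 3.
The value 1 first appears (with n ≥ 2) at t[3].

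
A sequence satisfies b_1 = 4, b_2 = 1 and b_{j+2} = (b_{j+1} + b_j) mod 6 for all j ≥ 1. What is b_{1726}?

2

Computing terms: b_1 = 4; b_2 = 1; b_3 = 5; b_4 = 0; b_5 = 5; b_6 = 5; b_7 = 4; b_8 = 3; b_9 = 1; b_{10} = 4; b_{11} = 5; b_{12} = 3; b_{13} = 2; b_{14} = 5; b_{15} = 1; b_{16} = 0; b_{17} = 1; b_{18} = 1; b_{19} = 2; b_{20} = 3; b_{21} = 5; b_{22} = 2; b_{23} = 1; b_{24} = 3; b_{25} = 4; b_{26} = 1.
Since (b_{25}, b_{26}) = (b_1, b_2) = (4, 1) (two consecutive terms determine the rest), the sequence is periodic with period 24.
(1726 - 1) mod 24 = 21, so b_{1726} = b_{22} = 2.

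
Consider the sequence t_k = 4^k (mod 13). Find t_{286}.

Computing terms: t_0 = 1,  t_1 = 4,  t_2 = 3,  t_3 = 12,  t_4 = 9,  t_5 = 10,  t_6 = 1.
The sequence repeats with period 6.
(286 - 0) mod 6 = 4, so t_{286} = t_4 = 9.

9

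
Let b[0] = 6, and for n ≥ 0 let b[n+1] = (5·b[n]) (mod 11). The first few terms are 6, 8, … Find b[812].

We have b[0] = 6, b[1] = 8, b[2] = 7, b[3] = 2, b[4] = 10, b[5] = 6.
The sequence repeats with period 5.
(812 - 0) mod 5 = 2, so b[812] = b[2] = 7.

7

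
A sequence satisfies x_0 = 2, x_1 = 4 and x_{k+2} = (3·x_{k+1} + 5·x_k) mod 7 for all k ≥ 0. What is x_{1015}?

4

We have x_0 = 2; x_1 = 4; x_2 = 1; x_3 = 2; x_4 = 4.
The sequence repeats with period 3.
So x_{1015} = x_{0 + ((1015-0) mod 3)} = x_1 = 4.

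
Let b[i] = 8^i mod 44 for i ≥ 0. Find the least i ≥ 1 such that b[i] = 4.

4

Computing terms: b[0] = 1; b[1] = 8; b[2] = 20; b[3] = 28; b[4] = 4; b[5] = 32; b[6] = 36; b[7] = 24; b[8] = 16; b[9] = 40; b[10] = 12; b[11] = 8.
Since b[11] = b[1] = 8, the sequence is eventually periodic: after a pre-period of length 1 it cycles with period 10.
The value 4 first appears (with i ≥ 1) at b[4].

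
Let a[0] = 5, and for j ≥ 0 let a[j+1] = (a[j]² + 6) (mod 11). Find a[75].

6

Computing terms: a[0] = 5; a[1] = 9; a[2] = 10; a[3] = 7; a[4] = 0; a[5] = 6; a[6] = 9.
Since a[6] = a[1] = 9, the sequence is eventually periodic: after a pre-period of length 1 it cycles with period 5.
For j ≥ 1, a[j] depends only on (j - 1) mod 5. (75 - 1) mod 5 = 4, so a[75] = a[5] = 6.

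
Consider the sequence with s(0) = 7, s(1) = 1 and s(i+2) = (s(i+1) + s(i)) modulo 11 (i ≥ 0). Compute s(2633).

Computing terms: s(0) = 7,  s(1) = 1,  s(2) = 8,  s(3) = 9,  s(4) = 6,  s(5) = 4,  s(6) = 10,  s(7) = 3,  s(8) = 2,  s(9) = 5,  s(10) = 7,  s(11) = 1.
Since (s(10), s(11)) = (s(0), s(1)) = (7, 1) (two consecutive terms determine the rest), the sequence is periodic with period 10.
So s(2633) = s(0 + ((2633-0) mod 10)) = s(3) = 9.

9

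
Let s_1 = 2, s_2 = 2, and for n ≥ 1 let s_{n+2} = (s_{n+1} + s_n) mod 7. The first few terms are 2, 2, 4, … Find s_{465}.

2

We have s_1 = 2; s_2 = 2; s_3 = 4; s_4 = 6; s_5 = 3; s_6 = 2; s_7 = 5; s_8 = 0; s_9 = 5; s_{10} = 5; s_{11} = 3; s_{12} = 1; s_{13} = 4; s_{14} = 5; s_{15} = 2; s_{16} = 0; s_{17} = 2; s_{18} = 2.
Since (s_{17}, s_{18}) = (s_1, s_2) = (2, 2) (two consecutive terms determine the rest), the sequence is periodic with period 16.
So s_{465} = s_{1 + ((465-1) mod 16)} = s_1 = 2.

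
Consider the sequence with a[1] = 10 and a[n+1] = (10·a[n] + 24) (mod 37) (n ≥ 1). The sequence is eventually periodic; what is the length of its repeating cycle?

a[1] = 10; a[2] = 13; a[3] = 6; a[4] = 10.
The sequence repeats with period 3.

3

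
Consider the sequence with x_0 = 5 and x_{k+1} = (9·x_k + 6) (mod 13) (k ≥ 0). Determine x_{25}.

We have x_0 = 5,  x_1 = 12,  x_2 = 10,  x_3 = 5.
The sequence repeats with period 3.
(25 - 0) mod 3 = 1, so x_{25} = x_1 = 12.

12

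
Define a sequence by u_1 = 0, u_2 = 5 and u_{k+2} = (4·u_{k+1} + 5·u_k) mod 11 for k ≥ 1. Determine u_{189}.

Computing terms: u_1 = 0,  u_2 = 5,  u_3 = 9,  u_4 = 6,  u_5 = 3,  u_6 = 9,  u_7 = 7,  u_8 = 7,  u_9 = 8,  u_{10} = 1,  u_{11} = 0,  u_{12} = 5.
Since (u_{11}, u_{12}) = (u_1, u_2) = (0, 5) (two consecutive terms determine the rest), the sequence is periodic with period 10.
(189 - 1) mod 10 = 8, so u_{189} = u_9 = 8.

8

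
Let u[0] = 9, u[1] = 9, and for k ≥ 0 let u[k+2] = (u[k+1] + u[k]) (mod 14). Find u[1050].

We have u[0] = 9; u[1] = 9; u[2] = 4; u[3] = 13; u[4] = 3; u[5] = 2; u[6] = 5; u[7] = 7; u[8] = 12; u[9] = 5; u[10] = 3; u[11] = 8; u[12] = 11; u[13] = 5; u[14] = 2; u[15] = 7; u[16] = 9; u[17] = 2; u[18] = 11; u[19] = 13; u[20] = 10; u[21] = 9; u[22] = 5; u[23] = 0; u[24] = 5; u[25] = 5; u[26] = 10; u[27] = 1; u[28] = 11; u[29] = 12; u[30] = 9; u[31] = 7; u[32] = 2; u[33] = 9; u[34] = 11; u[35] = 6; u[36] = 3; u[37] = 9; u[38] = 12; u[39] = 7; u[40] = 5; u[41] = 12; u[42] = 3; u[43] = 1; u[44] = 4; u[45] = 5; u[46] = 9; u[47] = 0; u[48] = 9; u[49] = 9.
Since (u[48], u[49]) = (u[0], u[1]) = (9, 9) (two consecutive terms determine the rest), the sequence is periodic with period 48.
So u[1050] = u[0 + ((1050-0) mod 48)] = u[42] = 3.

3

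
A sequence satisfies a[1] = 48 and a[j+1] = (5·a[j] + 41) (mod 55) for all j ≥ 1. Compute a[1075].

41

Computing terms: a[1] = 48, a[2] = 6, a[3] = 16, a[4] = 11, a[5] = 41, a[6] = 26, a[7] = 6.
Since a[7] = a[2] = 6, the sequence is eventually periodic: after a pre-period of length 1 it cycles with period 5.
For j ≥ 2, a[j] depends only on (j - 2) mod 5. (1075 - 2) mod 5 = 3, so a[1075] = a[5] = 41.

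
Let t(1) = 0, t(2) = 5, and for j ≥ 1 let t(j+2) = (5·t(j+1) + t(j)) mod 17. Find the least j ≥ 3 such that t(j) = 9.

We have t(1) = 0; t(2) = 5; t(3) = 8; t(4) = 11; t(5) = 12; t(6) = 3; t(7) = 10; t(8) = 2; t(9) = 3; t(10) = 0; t(11) = 3; t(12) = 15; t(13) = 10; t(14) = 14; t(15) = 12; t(16) = 6; t(17) = 8; t(18) = 12; t(19) = 0; t(20) = 12; t(21) = 9; t(22) = 6; t(23) = 5; t(24) = 14; t(25) = 7; t(26) = 15; t(27) = 14; t(28) = 0; t(29) = 14; t(30) = 2; t(31) = 7; t(32) = 3; t(33) = 5; t(34) = 11; t(35) = 9; t(36) = 5; t(37) = 0; t(38) = 5.
Since (t(37), t(38)) = (t(1), t(2)) = (0, 5) (two consecutive terms determine the rest), the sequence is periodic with period 36.
The value 9 first appears (with j ≥ 3) at t(21).

21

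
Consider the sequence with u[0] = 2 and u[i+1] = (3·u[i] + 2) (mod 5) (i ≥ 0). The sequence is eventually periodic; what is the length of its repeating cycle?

4

u[0] = 2; u[1] = 3; u[2] = 1; u[3] = 0; u[4] = 2.
The sequence repeats with period 4.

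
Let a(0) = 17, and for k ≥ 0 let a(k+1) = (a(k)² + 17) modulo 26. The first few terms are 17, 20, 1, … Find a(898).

Listing terms: a(0) = 17, a(1) = 20, a(2) = 1, a(3) = 18, a(4) = 3, a(5) = 0, a(6) = 17.
Since a(6) = a(0) = 17, the sequence is periodic with period 6.
(898 - 0) mod 6 = 4, so a(898) = a(4) = 3.

3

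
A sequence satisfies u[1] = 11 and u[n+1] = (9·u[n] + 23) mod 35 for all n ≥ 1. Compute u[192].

u[1] = 11, u[2] = 17, u[3] = 1, u[4] = 32, u[5] = 31, u[6] = 22, u[7] = 11.
The sequence repeats with period 6.
(192 - 1) mod 6 = 5, so u[192] = u[6] = 22.

22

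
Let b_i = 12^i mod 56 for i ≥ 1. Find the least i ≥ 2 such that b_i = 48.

b_1 = 12; b_2 = 32; b_3 = 48; b_4 = 16; b_5 = 24; b_6 = 8; b_7 = 40; b_8 = 32.
Since b_8 = b_2 = 32, the sequence is eventually periodic: after a pre-period of length 1 it cycles with period 6.
The value 48 first appears (with i ≥ 2) at b_3.

3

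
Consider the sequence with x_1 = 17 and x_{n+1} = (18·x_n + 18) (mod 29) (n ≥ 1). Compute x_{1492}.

Computing terms: x_1 = 17; x_2 = 5; x_3 = 21; x_4 = 19; x_5 = 12; x_6 = 2; x_7 = 25; x_8 = 4; x_9 = 3; x_{10} = 14; x_{11} = 9; x_{12} = 6; x_{13} = 10; x_{14} = 24; x_{15} = 15; x_{16} = 27; x_{17} = 11; x_{18} = 13; x_{19} = 20; x_{20} = 1; x_{21} = 7; x_{22} = 28; x_{23} = 0; x_{24} = 18; x_{25} = 23; x_{26} = 26; x_{27} = 22; x_{28} = 8; x_{29} = 17.
The sequence repeats with period 28.
(1492 - 1) mod 28 = 7, so x_{1492} = x_8 = 4.

4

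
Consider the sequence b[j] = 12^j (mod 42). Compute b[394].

Computing terms: b[1] = 12,  b[2] = 18,  b[3] = 6,  b[4] = 30,  b[5] = 24,  b[6] = 36,  b[7] = 12.
The sequence repeats with period 6.
(394 - 1) mod 6 = 3, so b[394] = b[4] = 30.

30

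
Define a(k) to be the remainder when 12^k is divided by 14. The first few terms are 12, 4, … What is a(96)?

8

Listing terms: a(1) = 12; a(2) = 4; a(3) = 6; a(4) = 2; a(5) = 10; a(6) = 8; a(7) = 12.
The sequence repeats with period 6.
So a(96) = a(1 + ((96-1) mod 6)) = a(6) = 8.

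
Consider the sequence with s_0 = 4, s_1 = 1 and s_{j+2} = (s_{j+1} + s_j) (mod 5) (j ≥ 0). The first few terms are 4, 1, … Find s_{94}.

4

s_0 = 4,  s_1 = 1,  s_2 = 0,  s_3 = 1,  s_4 = 1,  s_5 = 2,  s_6 = 3,  s_7 = 0,  s_8 = 3,  s_9 = 3,  s_{10} = 1,  s_{11} = 4,  s_{12} = 0,  s_{13} = 4,  s_{14} = 4,  s_{15} = 3,  s_{16} = 2,  s_{17} = 0,  s_{18} = 2,  s_{19} = 2,  s_{20} = 4,  s_{21} = 1.
The sequence repeats with period 20.
(94 - 0) mod 20 = 14, so s_{94} = s_{14} = 4.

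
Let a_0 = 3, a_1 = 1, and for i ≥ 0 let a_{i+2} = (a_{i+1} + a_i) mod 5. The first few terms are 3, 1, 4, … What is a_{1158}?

a_0 = 3; a_1 = 1; a_2 = 4; a_3 = 0; a_4 = 4; a_5 = 4; a_6 = 3; a_7 = 2; a_8 = 0; a_9 = 2; a_{10} = 2; a_{11} = 4; a_{12} = 1; a_{13} = 0; a_{14} = 1; a_{15} = 1; a_{16} = 2; a_{17} = 3; a_{18} = 0; a_{19} = 3; a_{20} = 3; a_{21} = 1.
Since (a_{20}, a_{21}) = (a_0, a_1) = (3, 1) (two consecutive terms determine the rest), the sequence is periodic with period 20.
(1158 - 0) mod 20 = 18, so a_{1158} = a_{18} = 0.

0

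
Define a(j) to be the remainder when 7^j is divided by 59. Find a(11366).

53

We have a(1) = 7,  a(2) = 49,  a(3) = 48,  a(4) = 41,  a(5) = 51,  a(6) = 3,  a(7) = 21,  a(8) = 29,  a(9) = 26,  a(10) = 5,  a(11) = 35,  a(12) = 9,  a(13) = 4,  a(14) = 28,  a(15) = 19,  a(16) = 15,  a(17) = 46,  a(18) = 27,  a(19) = 12,  a(20) = 25,  a(21) = 57,  a(22) = 45,  a(23) = 20,  a(24) = 22,  a(25) = 36,  a(26) = 16,  a(27) = 53,  a(28) = 17,  a(29) = 1,  a(30) = 7.
Since a(30) = a(1) = 7, the sequence is periodic with period 29.
So a(11366) = a(1 + ((11366-1) mod 29)) = a(27) = 53.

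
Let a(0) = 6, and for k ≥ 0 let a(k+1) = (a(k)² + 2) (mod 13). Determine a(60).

Computing terms: a(0) = 6; a(1) = 12; a(2) = 3; a(3) = 11; a(4) = 6.
Since a(4) = a(0) = 6, the sequence is periodic with period 4.
So a(60) = a(0 + ((60-0) mod 4)) = a(0) = 6.

6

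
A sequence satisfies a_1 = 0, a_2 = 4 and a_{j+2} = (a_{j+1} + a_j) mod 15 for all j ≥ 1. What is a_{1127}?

2

Listing terms: a_1 = 0, a_2 = 4, a_3 = 4, a_4 = 8, a_5 = 12, a_6 = 5, a_7 = 2, a_8 = 7, a_9 = 9, a_{10} = 1, a_{11} = 10, a_{12} = 11, a_{13} = 6, a_{14} = 2, a_{15} = 8, a_{16} = 10, a_{17} = 3, a_{18} = 13, a_{19} = 1, a_{20} = 14, a_{21} = 0, a_{22} = 14, a_{23} = 14, a_{24} = 13, a_{25} = 12, a_{26} = 10, a_{27} = 7, a_{28} = 2, a_{29} = 9, a_{30} = 11, a_{31} = 5, a_{32} = 1, a_{33} = 6, a_{34} = 7, a_{35} = 13, a_{36} = 5, a_{37} = 3, a_{38} = 8, a_{39} = 11, a_{40} = 4, a_{41} = 0, a_{42} = 4.
The sequence repeats with period 40.
So a_{1127} = a_{1 + ((1127-1) mod 40)} = a_7 = 2.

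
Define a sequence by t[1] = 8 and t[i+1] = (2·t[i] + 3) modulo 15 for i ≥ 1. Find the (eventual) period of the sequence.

t[1] = 8, t[2] = 4, t[3] = 11, t[4] = 10, t[5] = 8.
Since t[5] = t[1] = 8, the sequence is periodic with period 4.

4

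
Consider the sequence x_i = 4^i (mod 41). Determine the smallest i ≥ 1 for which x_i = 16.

Listing terms: x_0 = 1,  x_1 = 4,  x_2 = 16,  x_3 = 23,  x_4 = 10,  x_5 = 40,  x_6 = 37,  x_7 = 25,  x_8 = 18,  x_9 = 31,  x_{10} = 1.
The sequence repeats with period 10.
The value 16 first appears (with i ≥ 1) at x_2.

2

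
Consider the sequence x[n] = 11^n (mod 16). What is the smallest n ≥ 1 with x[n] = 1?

4

x[0] = 1,  x[1] = 11,  x[2] = 9,  x[3] = 3,  x[4] = 1.
The sequence repeats with period 4.
The value 1 next appears (with n ≥ 1) at x[4].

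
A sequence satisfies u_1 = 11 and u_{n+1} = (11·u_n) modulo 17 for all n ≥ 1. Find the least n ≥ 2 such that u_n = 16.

8

u_1 = 11; u_2 = 2; u_3 = 5; u_4 = 4; u_5 = 10; u_6 = 8; u_7 = 3; u_8 = 16; u_9 = 6; u_{10} = 15; u_{11} = 12; u_{12} = 13; u_{13} = 7; u_{14} = 9; u_{15} = 14; u_{16} = 1; u_{17} = 11.
The sequence repeats with period 16.
The value 16 first appears (with n ≥ 2) at u_8.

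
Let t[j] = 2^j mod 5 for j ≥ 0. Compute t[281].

t[0] = 1,  t[1] = 2,  t[2] = 4,  t[3] = 3,  t[4] = 1.
Since t[4] = t[0] = 1, the sequence is periodic with period 4.
So t[281] = t[0 + ((281-0) mod 4)] = t[1] = 2.

2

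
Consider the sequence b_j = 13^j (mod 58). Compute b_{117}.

35

b_0 = 1, b_1 = 13, b_2 = 53, b_3 = 51, b_4 = 25, b_5 = 35, b_6 = 49, b_7 = 57, b_8 = 45, b_9 = 5, b_{10} = 7, b_{11} = 33, b_{12} = 23, b_{13} = 9, b_{14} = 1.
The sequence repeats with period 14.
So b_{117} = b_{0 + ((117-0) mod 14)} = b_5 = 35.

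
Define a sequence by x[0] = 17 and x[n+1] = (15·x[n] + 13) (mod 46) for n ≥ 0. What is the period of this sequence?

22

x[0] = 17; x[1] = 38; x[2] = 31; x[3] = 18; x[4] = 7; x[5] = 26; x[6] = 35; x[7] = 32; x[8] = 33; x[9] = 2; x[10] = 43; x[11] = 14; x[12] = 39; x[13] = 0; x[14] = 13; x[15] = 24; x[16] = 5; x[17] = 42; x[18] = 45; x[19] = 44; x[20] = 29; x[21] = 34; x[22] = 17.
Since x[22] = x[0] = 17, the sequence is periodic with period 22.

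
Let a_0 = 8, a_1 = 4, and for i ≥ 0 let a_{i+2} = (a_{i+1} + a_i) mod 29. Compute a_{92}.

14

We have a_0 = 8,  a_1 = 4,  a_2 = 12,  a_3 = 16,  a_4 = 28,  a_5 = 15,  a_6 = 14,  a_7 = 0,  a_8 = 14,  a_9 = 14,  a_{10} = 28,  a_{11} = 13,  a_{12} = 12,  a_{13} = 25,  a_{14} = 8,  a_{15} = 4.
Since (a_{14}, a_{15}) = (a_0, a_1) = (8, 4) (two consecutive terms determine the rest), the sequence is periodic with period 14.
(92 - 0) mod 14 = 8, so a_{92} = a_8 = 14.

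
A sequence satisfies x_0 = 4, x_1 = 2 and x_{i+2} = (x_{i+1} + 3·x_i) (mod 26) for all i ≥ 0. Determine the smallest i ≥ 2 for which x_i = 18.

x_0 = 4; x_1 = 2; x_2 = 14; x_3 = 20; x_4 = 10; x_5 = 18; x_6 = 22; x_7 = 24; x_8 = 12; x_9 = 6; x_{10} = 16; x_{11} = 8; x_{12} = 4; x_{13} = 2.
Since (x_{12}, x_{13}) = (x_0, x_1) = (4, 2) (two consecutive terms determine the rest), the sequence is periodic with period 12.
The value 18 first appears (with i ≥ 2) at x_5.

5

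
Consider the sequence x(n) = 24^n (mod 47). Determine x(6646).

2

We have x(1) = 24, x(2) = 12, x(3) = 6, x(4) = 3, x(5) = 25, x(6) = 36, x(7) = 18, x(8) = 9, x(9) = 28, x(10) = 14, x(11) = 7, x(12) = 27, x(13) = 37, x(14) = 42, x(15) = 21, x(16) = 34, x(17) = 17, x(18) = 32, x(19) = 16, x(20) = 8, x(21) = 4, x(22) = 2, x(23) = 1, x(24) = 24.
The sequence repeats with period 23.
(6646 - 1) mod 23 = 21, so x(6646) = x(22) = 2.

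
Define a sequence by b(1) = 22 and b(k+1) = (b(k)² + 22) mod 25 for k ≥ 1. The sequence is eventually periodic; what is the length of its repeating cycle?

We have b(1) = 22; b(2) = 6; b(3) = 8; b(4) = 11; b(5) = 18; b(6) = 21; b(7) = 13; b(8) = 16; b(9) = 3; b(10) = 6.
Since b(10) = b(2) = 6, the sequence is eventually periodic: after a pre-period of length 1 it cycles with period 8.

8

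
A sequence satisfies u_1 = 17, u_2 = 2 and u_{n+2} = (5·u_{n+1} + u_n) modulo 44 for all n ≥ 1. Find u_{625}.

We have u_1 = 17; u_2 = 2; u_3 = 27; u_4 = 5; u_5 = 8; u_6 = 1; u_7 = 13; u_8 = 22; u_9 = 35; u_{10} = 21; u_{11} = 8; u_{12} = 17; u_{13} = 5; u_{14} = 42; u_{15} = 39; u_{16} = 17; u_{17} = 36; u_{18} = 21; u_{19} = 9; u_{20} = 22; u_{21} = 31; u_{22} = 1; u_{23} = 36; u_{24} = 5; u_{25} = 17; u_{26} = 2.
Since (u_{25}, u_{26}) = (u_1, u_2) = (17, 2) (two consecutive terms determine the rest), the sequence is periodic with period 24.
(625 - 1) mod 24 = 0, so u_{625} = u_1 = 17.

17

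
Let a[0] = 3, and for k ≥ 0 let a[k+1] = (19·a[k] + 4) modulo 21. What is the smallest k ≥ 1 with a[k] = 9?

3

We have a[0] = 3, a[1] = 19, a[2] = 8, a[3] = 9, a[4] = 7, a[5] = 11, a[6] = 3.
The sequence repeats with period 6.
The value 9 first appears (with k ≥ 1) at a[3].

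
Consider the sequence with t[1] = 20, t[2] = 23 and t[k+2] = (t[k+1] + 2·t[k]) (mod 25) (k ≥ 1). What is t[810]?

8

We have t[1] = 20, t[2] = 23, t[3] = 13, t[4] = 9, t[5] = 10, t[6] = 3, t[7] = 23, t[8] = 4, t[9] = 0, t[10] = 8, t[11] = 8, t[12] = 24, t[13] = 15, t[14] = 13, t[15] = 18, t[16] = 19, t[17] = 5, t[18] = 18, t[19] = 3, t[20] = 14, t[21] = 20, t[22] = 23.
Since (t[21], t[22]) = (t[1], t[2]) = (20, 23) (two consecutive terms determine the rest), the sequence is periodic with period 20.
(810 - 1) mod 20 = 9, so t[810] = t[10] = 8.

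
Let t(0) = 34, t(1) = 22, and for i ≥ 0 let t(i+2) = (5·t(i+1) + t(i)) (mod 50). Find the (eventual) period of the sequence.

10

Listing terms: t(0) = 34, t(1) = 22, t(2) = 44, t(3) = 42, t(4) = 4, t(5) = 12, t(6) = 14, t(7) = 32, t(8) = 24, t(9) = 2, t(10) = 34, t(11) = 22.
The sequence repeats with period 10.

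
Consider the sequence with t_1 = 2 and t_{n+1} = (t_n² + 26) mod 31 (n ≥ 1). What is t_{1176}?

t_1 = 2, t_2 = 30, t_3 = 27, t_4 = 11, t_5 = 23, t_6 = 28, t_7 = 4, t_8 = 11.
Since t_8 = t_4 = 11, the sequence is eventually periodic: after a pre-period of length 3 it cycles with period 4.
For n ≥ 4, t_n depends only on (n - 4) mod 4. (1176 - 4) mod 4 = 0, so t_{1176} = t_4 = 11.

11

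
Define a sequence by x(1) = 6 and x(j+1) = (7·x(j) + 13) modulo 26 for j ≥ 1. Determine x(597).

x(1) = 6; x(2) = 3; x(3) = 8; x(4) = 17; x(5) = 2; x(6) = 1; x(7) = 20; x(8) = 23; x(9) = 18; x(10) = 9; x(11) = 24; x(12) = 25; x(13) = 6.
The sequence repeats with period 12.
(597 - 1) mod 12 = 8, so x(597) = x(9) = 18.

18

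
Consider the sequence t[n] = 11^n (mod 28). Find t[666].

1

Computing terms: t[1] = 11, t[2] = 9, t[3] = 15, t[4] = 25, t[5] = 23, t[6] = 1, t[7] = 11.
Since t[7] = t[1] = 11, the sequence is periodic with period 6.
So t[666] = t[1 + ((666-1) mod 6)] = t[6] = 1.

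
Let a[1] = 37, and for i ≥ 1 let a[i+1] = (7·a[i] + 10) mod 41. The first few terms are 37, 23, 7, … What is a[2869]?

30

Listing terms: a[1] = 37; a[2] = 23; a[3] = 7; a[4] = 18; a[5] = 13; a[6] = 19; a[7] = 20; a[8] = 27; a[9] = 35; a[10] = 9; a[11] = 32; a[12] = 29; a[13] = 8; a[14] = 25; a[15] = 21; a[16] = 34; a[17] = 2; a[18] = 24; a[19] = 14; a[20] = 26; a[21] = 28; a[22] = 1; a[23] = 17; a[24] = 6; a[25] = 11; a[26] = 5; a[27] = 4; a[28] = 38; a[29] = 30; a[30] = 15; a[31] = 33; a[32] = 36; a[33] = 16; a[34] = 40; a[35] = 3; a[36] = 31; a[37] = 22; a[38] = 0; a[39] = 10; a[40] = 39; a[41] = 37.
Since a[41] = a[1] = 37, the sequence is periodic with period 40.
(2869 - 1) mod 40 = 28, so a[2869] = a[29] = 30.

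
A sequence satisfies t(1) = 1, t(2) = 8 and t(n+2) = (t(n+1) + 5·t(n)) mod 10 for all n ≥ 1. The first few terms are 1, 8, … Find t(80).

8

t(1) = 1; t(2) = 8; t(3) = 3; t(4) = 3; t(5) = 8; t(6) = 3.
Since (t(5), t(6)) = (t(2), t(3)) = (8, 3) (two consecutive terms determine the rest), the sequence is eventually periodic: after a pre-period of length 1 it cycles with period 3.
For n ≥ 2, t(n) depends only on (n - 2) mod 3. (80 - 2) mod 3 = 0, so t(80) = t(2) = 8.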